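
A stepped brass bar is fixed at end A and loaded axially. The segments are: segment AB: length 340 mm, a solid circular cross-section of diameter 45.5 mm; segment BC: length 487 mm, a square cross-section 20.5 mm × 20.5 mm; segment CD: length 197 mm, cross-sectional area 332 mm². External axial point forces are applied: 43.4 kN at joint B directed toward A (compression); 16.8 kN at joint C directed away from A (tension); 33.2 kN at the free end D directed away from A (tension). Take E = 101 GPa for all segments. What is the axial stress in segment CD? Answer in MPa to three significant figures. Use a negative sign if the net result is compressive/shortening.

100 MPa

Internal axial forces (sectioning from the free end, tension +): N_CD = 33.2 kN, N_BC = 50 kN, N_AB = 6.6 kN.
σ_CD = N_CD/A_CD = 33200/332 = 100 MPa.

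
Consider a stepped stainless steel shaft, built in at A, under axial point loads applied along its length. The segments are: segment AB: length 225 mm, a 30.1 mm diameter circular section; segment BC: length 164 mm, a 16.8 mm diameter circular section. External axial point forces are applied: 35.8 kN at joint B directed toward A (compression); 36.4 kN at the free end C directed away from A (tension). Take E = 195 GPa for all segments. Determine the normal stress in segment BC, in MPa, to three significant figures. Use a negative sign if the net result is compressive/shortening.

Internal axial forces (sectioning from the free end, tension +): N_BC = 36.4 kN, N_AB = 0.6 kN.
A_BC = 221.7 mm².
σ_BC = N_BC/A_BC = 36400/221.7 = 164.2 MPa.

164 MPa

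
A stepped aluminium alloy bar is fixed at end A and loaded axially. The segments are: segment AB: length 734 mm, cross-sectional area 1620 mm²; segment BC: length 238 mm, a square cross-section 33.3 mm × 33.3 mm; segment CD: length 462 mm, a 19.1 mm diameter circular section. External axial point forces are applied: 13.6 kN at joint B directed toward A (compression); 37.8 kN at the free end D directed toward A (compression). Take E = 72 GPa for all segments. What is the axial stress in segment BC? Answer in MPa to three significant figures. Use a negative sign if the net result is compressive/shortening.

-34.1 MPa

Internal axial forces (sectioning from the free end, tension +): N_CD = -37.8 kN, N_BC = -37.8 kN, N_AB = -51.4 kN.
A_BC = 1109 mm².
σ_BC = N_BC/A_BC = -37800/1109 = -34.09 MPa.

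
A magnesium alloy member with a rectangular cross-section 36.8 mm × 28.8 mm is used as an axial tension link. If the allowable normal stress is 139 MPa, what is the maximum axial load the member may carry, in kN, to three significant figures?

A = 1060 mm².
P_max = σ_allow · A = 139 · 1060 = 147300 N = 147.3 kN.

147 kN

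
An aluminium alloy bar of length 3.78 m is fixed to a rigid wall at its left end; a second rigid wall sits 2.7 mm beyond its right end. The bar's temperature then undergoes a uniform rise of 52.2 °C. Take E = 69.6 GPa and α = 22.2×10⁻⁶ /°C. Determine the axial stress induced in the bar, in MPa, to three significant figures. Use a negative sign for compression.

-30.9 MPa

Free thermal expansion αLΔT = 22.2e-6 · 3780 · 52.2 = 4.38 mm.
The walls engage after the gap closes; constrained expansion = 4.38 − 2.7 = 1.68 mm.
The walls impose strain ε = −(1.68)/3780 = -4.4455e-04; σ = Eε = 69600 · -4.4455e-04 = -30.94 MPa.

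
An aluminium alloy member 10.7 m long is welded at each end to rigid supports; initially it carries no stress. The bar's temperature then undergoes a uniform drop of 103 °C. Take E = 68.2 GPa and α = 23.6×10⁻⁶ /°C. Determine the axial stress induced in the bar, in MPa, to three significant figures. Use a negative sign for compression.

Free thermal expansion αLΔT = 23.6e-6 · 10700 · -103 = -26.01 mm.
The walls impose strain ε = −(-26.01)/10700 = 2.4308e-03; σ = Eε = 68200 · 2.4308e-03 = 165.8 MPa.

166 MPa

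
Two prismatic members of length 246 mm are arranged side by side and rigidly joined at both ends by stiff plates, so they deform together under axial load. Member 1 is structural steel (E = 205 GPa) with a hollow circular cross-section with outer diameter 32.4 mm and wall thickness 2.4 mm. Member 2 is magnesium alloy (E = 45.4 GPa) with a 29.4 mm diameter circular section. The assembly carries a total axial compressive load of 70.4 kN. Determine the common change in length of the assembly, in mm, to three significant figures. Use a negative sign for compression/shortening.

-0.224 mm

A_1 = 226.2 mm².
A_2 = 678.9 mm².
Equal strain + equilibrium ⇒ each member carries load in proportion to AE: A₁E₁ = 46370000 N, A₂E₂ = 30820000 N, ΣAE = 77190000 N.
δ = PL/ΣAE = -70400·246/77190000 = -0.2244 mm.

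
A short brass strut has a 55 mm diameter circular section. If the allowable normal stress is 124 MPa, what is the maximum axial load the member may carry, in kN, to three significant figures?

295 kN

A = 2376 mm².
P_max = σ_allow · A = 124 · 2376 = 294600 N = 294.6 kN.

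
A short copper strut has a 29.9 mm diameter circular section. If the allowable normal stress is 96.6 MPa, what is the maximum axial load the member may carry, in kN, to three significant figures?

A = 702.2 mm².
P_max = σ_allow · A = 96.6 · 702.2 = 67830 N = 67.83 kN.

67.8 kN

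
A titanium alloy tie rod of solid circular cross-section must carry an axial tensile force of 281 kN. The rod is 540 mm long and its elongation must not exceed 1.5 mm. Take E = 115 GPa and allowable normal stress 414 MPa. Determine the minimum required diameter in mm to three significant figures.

33.5 mm

Required area A ≥ P/σ_allow = 281000/414 = 678.7 mm².
For a solid circular section, d ≥ √(4A/π) = 29.4 mm.
Elongation limit: A ≥ PL/(Eδ_allow) = 281000·540/(115000·1.5) = 879.7 mm² ⇒ d ≥ 33.47 mm.
The elongation limit governs.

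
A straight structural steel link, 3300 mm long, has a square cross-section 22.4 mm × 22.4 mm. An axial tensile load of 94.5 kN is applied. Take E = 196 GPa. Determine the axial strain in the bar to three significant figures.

9.61e-04

A = 501.8 mm².
σ = N/A = 188.3 MPa; ε = σ/E = 188.3/196000 = 9.609e-04.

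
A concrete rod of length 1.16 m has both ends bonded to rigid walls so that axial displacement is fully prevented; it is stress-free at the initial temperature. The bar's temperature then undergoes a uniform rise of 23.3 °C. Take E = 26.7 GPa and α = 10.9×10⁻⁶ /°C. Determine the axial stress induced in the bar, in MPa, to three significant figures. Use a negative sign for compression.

Free thermal expansion αLΔT = 10.9e-6 · 1160 · 23.3 = 0.2946 mm.
The walls impose strain ε = −(0.2946)/1160 = -2.5397e-04; σ = Eε = 26700 · -2.5397e-04 = -6.781 MPa.

-6.78 MPa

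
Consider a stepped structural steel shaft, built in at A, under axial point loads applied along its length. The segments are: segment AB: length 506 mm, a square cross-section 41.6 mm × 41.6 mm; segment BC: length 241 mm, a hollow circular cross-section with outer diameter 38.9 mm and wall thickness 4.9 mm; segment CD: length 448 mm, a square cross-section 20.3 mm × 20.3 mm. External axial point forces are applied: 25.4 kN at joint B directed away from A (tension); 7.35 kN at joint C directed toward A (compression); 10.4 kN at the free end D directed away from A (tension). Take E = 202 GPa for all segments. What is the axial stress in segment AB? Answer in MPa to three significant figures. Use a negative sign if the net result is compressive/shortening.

16.4 MPa

Internal axial forces (sectioning from the free end, tension +): N_CD = 10.4 kN, N_BC = 3.05 kN, N_AB = 28.45 kN.
A_AB = 1731 mm².
σ_AB = N_AB/A_AB = 28450/1731 = 16.44 MPa.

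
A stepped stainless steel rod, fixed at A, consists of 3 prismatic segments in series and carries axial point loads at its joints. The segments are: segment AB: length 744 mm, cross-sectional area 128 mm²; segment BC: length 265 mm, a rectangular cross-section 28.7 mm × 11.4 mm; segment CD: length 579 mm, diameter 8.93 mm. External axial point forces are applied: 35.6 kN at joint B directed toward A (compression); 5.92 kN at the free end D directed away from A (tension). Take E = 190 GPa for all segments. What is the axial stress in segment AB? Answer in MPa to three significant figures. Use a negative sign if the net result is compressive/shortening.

-232 MPa

Internal axial forces (sectioning from the free end, tension +): N_CD = 5.92 kN, N_BC = 5.92 kN, N_AB = -29.68 kN.
σ_AB = N_AB/A_AB = -29680/128 = -231.9 MPa.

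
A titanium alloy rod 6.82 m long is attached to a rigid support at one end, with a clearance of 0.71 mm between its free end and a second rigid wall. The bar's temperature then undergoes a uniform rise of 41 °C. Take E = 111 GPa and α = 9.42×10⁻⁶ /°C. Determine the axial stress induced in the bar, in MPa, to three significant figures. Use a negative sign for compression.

-31.3 MPa

Free thermal expansion αLΔT = 9.42e-6 · 6820 · 41 = 2.634 mm.
The walls engage after the gap closes; constrained expansion = 2.634 − 0.71 = 1.924 mm.
The walls impose strain ε = −(1.924)/6820 = -2.8211e-04; σ = Eε = 111000 · -2.8211e-04 = -31.31 MPa.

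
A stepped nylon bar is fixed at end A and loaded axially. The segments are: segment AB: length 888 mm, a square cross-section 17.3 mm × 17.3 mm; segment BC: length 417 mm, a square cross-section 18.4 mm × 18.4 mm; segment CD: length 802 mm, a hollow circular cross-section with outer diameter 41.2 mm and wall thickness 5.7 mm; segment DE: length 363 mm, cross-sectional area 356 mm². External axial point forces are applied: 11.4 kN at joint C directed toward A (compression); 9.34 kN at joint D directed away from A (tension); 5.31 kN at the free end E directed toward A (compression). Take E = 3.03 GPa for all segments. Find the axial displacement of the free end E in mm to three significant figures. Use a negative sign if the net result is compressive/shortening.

Internal axial forces (sectioning from the free end, tension +): N_DE = -5.31 kN, N_CD = 4.03 kN, N_BC = -7.37 kN, N_AB = -7.37 kN.
A_AB = 299.3 mm².
A_BC = 338.6 mm².
A_CD = 635.7 mm².
δ_AB = -7370·888/(299.3·3030) = -7.217 mm
δ_BC = -7370·417/(338.6·3030) = -2.996 mm
δ_CD = 4030·802/(635.7·3030) = 1.678 mm
δ_DE = -5310·363/(356·3030) = -1.787 mm
δ = Σδ_i = -10.32 mm.

-10.3 mm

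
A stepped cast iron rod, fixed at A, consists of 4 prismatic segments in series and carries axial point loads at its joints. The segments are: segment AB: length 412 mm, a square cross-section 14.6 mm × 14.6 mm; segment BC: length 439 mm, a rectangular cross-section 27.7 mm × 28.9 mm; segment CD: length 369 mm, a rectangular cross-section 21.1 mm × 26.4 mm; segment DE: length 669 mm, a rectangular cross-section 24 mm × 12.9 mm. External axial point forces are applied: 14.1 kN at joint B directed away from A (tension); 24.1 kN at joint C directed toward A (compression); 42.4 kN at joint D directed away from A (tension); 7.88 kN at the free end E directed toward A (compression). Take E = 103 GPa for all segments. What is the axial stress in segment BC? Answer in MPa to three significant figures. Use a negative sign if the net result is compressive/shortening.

Internal axial forces (sectioning from the free end, tension +): N_DE = -7.88 kN, N_CD = 34.52 kN, N_BC = 10.42 kN, N_AB = 24.52 kN.
A_BC = 800.5 mm².
σ_BC = N_BC/A_BC = 10420/800.5 = 13.02 MPa.

13.0 MPa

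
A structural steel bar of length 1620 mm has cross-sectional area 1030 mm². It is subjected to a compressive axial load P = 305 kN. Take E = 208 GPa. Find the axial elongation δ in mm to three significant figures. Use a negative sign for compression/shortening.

-2.31 mm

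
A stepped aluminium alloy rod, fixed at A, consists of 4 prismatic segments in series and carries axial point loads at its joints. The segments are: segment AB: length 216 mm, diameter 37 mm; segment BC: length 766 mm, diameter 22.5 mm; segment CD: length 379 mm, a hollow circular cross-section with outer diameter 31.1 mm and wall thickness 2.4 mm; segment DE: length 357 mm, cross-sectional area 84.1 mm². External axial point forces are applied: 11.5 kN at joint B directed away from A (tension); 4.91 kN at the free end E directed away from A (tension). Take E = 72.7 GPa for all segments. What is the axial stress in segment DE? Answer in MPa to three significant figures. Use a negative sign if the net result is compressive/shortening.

Internal axial forces (sectioning from the free end, tension +): N_DE = 4.91 kN, N_CD = 4.91 kN, N_BC = 4.91 kN, N_AB = 16.41 kN.
σ_DE = N_DE/A_DE = 4910/84.1 = 58.38 MPa.

58.4 MPa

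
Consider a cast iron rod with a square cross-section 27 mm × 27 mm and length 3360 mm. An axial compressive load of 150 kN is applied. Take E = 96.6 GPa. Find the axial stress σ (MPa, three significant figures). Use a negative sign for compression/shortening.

A = 729 mm².
σ = N/A = -150000/729 = -205.8 MPa.

-206 MPa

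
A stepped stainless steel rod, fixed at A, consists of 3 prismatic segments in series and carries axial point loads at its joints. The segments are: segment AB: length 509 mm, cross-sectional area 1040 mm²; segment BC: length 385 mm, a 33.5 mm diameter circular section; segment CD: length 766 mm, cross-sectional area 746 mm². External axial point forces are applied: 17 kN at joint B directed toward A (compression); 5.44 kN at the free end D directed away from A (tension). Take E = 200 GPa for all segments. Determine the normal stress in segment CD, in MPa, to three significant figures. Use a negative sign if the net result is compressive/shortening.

Internal axial forces (sectioning from the free end, tension +): N_CD = 5.44 kN, N_BC = 5.44 kN, N_AB = -11.56 kN.
σ_CD = N_CD/A_CD = 5440/746 = 7.292 MPa.

7.29 MPa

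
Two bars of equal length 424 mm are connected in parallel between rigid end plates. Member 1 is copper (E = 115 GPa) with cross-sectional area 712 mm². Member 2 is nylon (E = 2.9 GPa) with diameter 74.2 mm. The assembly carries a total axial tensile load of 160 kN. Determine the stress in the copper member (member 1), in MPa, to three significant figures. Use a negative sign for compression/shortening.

A_2 = 4324 mm².
Equal strain + equilibrium ⇒ each member carries load in proportion to AE: A₁E₁ = 81880000 N, A₂E₂ = 12540000 N, ΣAE = 94420000 N.
σ₁ = P·E₁/ΣAE = 160000·115000/94420000 = 194.9 MPa.

195 MPa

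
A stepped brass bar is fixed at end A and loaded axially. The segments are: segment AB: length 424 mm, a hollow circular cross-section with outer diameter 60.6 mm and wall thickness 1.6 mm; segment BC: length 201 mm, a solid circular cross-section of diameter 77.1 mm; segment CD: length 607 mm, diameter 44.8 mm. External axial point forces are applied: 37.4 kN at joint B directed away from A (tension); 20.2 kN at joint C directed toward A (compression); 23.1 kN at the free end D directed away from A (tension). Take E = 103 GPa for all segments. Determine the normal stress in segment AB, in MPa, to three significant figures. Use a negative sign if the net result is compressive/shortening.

136 MPa

Internal axial forces (sectioning from the free end, tension +): N_CD = 23.1 kN, N_BC = 2.9 kN, N_AB = 40.3 kN.
A_AB = 296.6 mm².
σ_AB = N_AB/A_AB = 40300/296.6 = 135.9 MPa.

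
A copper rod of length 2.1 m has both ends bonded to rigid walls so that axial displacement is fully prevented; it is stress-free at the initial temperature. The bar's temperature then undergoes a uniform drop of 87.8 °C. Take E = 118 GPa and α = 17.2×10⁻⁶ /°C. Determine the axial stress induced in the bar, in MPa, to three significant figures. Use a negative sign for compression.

Free thermal expansion αLΔT = 17.2e-6 · 2100 · -87.8 = -3.171 mm.
The walls impose strain ε = −(-3.171)/2100 = 1.5102e-03; σ = Eε = 118000 · 1.5102e-03 = 178.2 MPa.

178 MPa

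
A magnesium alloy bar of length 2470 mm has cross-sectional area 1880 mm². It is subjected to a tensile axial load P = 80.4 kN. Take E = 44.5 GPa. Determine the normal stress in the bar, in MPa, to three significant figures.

σ = N/A = 80400/1880 = 42.77 MPa.

42.8 MPa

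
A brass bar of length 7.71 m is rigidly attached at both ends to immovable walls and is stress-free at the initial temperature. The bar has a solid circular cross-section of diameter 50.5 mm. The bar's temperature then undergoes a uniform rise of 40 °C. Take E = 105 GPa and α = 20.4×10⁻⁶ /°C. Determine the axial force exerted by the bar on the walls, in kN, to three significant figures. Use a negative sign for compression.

Free thermal expansion αLΔT = 20.4e-6 · 7710 · 40 = 6.291 mm.
The walls impose strain ε = −(6.291)/7710 = -8.1600e-04; σ = Eε = 105000 · -8.1600e-04 = -85.68 MPa.
Wall reaction R = σ·A = -85.68·2003 = -171600 N = -171.6 kN.

-172 kN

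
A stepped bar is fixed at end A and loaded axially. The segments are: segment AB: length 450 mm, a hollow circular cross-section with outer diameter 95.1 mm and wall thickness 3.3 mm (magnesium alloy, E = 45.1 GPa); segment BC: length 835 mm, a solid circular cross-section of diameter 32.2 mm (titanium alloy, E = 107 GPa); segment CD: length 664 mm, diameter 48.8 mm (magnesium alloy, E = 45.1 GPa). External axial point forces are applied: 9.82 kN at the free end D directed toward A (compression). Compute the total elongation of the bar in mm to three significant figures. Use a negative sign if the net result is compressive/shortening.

-0.274 mm

Internal axial forces (sectioning from the free end, tension +): N_CD = -9.82 kN, N_BC = -9.82 kN, N_AB = -9.82 kN.
A_AB = 951.7 mm².
A_BC = 814.3 mm².
A_CD = 1870 mm².
δ_AB = -9820·450/(951.7·45100) = -0.103 mm
δ_BC = -9820·835/(814.3·107000) = -0.0941 mm
δ_CD = -9820·664/(1870·45100) = -0.0773 mm
δ = Σδ_i = -0.2744 mm.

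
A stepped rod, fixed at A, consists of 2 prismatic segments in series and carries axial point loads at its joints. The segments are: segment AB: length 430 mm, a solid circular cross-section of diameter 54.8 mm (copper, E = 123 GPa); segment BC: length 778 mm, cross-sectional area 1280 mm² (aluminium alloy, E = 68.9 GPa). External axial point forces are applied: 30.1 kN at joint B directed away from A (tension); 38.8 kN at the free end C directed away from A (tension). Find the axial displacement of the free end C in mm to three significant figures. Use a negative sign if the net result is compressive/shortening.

0.444 mm

Internal axial forces (sectioning from the free end, tension +): N_BC = 38.8 kN, N_AB = 68.9 kN.
A_AB = 2359 mm².
δ_AB = 68900·430/(2359·123000) = 0.1021 mm
δ_BC = 38800·778/(1280·68900) = 0.3423 mm
δ = Σδ_i = 0.4444 mm.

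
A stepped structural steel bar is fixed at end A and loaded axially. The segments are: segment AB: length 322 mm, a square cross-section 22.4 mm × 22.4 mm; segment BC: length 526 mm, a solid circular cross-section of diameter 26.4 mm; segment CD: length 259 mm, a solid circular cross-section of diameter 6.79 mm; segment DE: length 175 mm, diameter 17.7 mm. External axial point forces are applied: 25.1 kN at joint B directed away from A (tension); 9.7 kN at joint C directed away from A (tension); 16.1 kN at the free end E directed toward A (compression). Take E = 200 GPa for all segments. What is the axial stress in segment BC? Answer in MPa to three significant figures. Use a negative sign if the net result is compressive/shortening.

Internal axial forces (sectioning from the free end, tension +): N_DE = -16.1 kN, N_CD = -16.1 kN, N_BC = -6.4 kN, N_AB = 18.7 kN.
A_BC = 547.4 mm².
σ_BC = N_BC/A_BC = -6400/547.4 = -11.69 MPa.

-11.7 MPa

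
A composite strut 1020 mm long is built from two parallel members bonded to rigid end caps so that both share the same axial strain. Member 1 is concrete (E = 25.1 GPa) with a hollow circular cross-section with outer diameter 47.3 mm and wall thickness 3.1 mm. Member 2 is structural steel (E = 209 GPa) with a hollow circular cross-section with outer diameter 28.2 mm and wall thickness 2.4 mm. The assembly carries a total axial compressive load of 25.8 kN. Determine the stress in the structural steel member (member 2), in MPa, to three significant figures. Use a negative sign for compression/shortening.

-105 MPa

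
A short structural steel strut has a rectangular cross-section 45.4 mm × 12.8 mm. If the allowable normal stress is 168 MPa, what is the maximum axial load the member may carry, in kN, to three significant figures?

A = 581.1 mm².
P_max = σ_allow · A = 168 · 581.1 = 97630 N = 97.63 kN.

97.6 kN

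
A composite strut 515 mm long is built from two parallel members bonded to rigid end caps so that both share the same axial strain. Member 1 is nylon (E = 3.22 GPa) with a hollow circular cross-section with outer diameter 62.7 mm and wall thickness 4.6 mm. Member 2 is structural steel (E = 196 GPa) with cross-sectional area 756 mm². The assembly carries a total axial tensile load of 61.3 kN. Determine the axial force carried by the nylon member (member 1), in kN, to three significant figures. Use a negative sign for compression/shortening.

1.10 kN

A_1 = 839.6 mm².
Equal strain + equilibrium ⇒ each member carries load in proportion to AE: A₁E₁ = 2704000 N, A₂E₂ = 148200000 N, ΣAE = 150900000 N.
F₁ = P·A₁E₁/ΣAE = 61300·2704000/150900000 = 1098 N.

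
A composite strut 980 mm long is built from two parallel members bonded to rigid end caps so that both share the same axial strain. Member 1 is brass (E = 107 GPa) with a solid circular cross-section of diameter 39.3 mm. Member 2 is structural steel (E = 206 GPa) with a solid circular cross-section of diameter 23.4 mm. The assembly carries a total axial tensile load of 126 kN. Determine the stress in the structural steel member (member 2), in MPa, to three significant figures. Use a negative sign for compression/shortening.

A_1 = 1213 mm².
A_2 = 430.1 mm².
Equal strain + equilibrium ⇒ each member carries load in proportion to AE: A₁E₁ = 129800000 N, A₂E₂ = 88590000 N, ΣAE = 218400000 N.
σ₂ = P·E₂/ΣAE = 126000·206000/218400000 = 118.9 MPa.

119 MPa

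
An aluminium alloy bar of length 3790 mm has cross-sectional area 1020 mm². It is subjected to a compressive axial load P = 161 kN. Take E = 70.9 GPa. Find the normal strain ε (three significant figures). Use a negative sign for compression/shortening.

-0.00223

σ = N/A = -157.8 MPa; ε = σ/E = -157.8/70900 = -2.226e-03.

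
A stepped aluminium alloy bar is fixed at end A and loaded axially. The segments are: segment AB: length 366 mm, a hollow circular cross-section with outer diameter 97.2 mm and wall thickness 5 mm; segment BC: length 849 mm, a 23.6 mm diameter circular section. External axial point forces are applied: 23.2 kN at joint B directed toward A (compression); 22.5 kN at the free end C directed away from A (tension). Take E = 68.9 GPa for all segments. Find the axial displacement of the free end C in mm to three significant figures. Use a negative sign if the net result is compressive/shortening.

Internal axial forces (sectioning from the free end, tension +): N_BC = 22.5 kN, N_AB = -0.7 kN.
A_AB = 1448 mm².
A_BC = 437.4 mm².
δ_AB = -700·366/(1448·68900) = -0.002567 mm
δ_BC = 22500·849/(437.4·68900) = 0.6338 mm
δ = Σδ_i = 0.6312 mm.

0.631 mm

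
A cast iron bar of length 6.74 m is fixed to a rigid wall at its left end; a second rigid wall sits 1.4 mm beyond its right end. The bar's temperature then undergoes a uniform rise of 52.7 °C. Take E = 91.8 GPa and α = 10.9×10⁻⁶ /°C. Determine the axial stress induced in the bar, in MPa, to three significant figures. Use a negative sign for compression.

-33.7 MPa

Free thermal expansion αLΔT = 10.9e-6 · 6740 · 52.7 = 3.872 mm.
The walls engage after the gap closes; constrained expansion = 3.872 − 1.4 = 2.472 mm.
The walls impose strain ε = −(2.472)/6740 = -3.6671e-04; σ = Eε = 91800 · -3.6671e-04 = -33.66 MPa.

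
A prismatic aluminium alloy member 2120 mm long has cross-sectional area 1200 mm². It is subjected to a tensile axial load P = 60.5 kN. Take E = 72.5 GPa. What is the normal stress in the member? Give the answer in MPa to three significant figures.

σ = N/A = 60500/1200 = 50.42 MPa.

50.4 MPa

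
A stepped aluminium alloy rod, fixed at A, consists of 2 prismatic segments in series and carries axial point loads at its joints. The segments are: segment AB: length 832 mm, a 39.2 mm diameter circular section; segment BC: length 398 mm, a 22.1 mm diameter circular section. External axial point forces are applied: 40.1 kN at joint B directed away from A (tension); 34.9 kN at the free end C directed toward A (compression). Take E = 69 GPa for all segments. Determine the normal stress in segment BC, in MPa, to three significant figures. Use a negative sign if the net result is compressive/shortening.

-91.0 MPa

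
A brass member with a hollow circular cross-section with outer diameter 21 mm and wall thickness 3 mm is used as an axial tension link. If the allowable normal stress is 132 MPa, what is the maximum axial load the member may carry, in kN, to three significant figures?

A = 169.6 mm².
P_max = σ_allow · A = 132 · 169.6 = 22390 N = 22.39 kN.

22.4 kN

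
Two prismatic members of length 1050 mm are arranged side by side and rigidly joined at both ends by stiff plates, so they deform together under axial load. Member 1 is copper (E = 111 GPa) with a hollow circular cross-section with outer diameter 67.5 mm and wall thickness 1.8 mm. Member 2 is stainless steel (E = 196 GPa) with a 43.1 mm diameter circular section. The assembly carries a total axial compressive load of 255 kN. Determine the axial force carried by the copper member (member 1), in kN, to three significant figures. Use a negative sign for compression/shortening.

-32.1 kN

A_1 = 371.5 mm².
A_2 = 1459 mm².
Equal strain + equilibrium ⇒ each member carries load in proportion to AE: A₁E₁ = 41240000 N, A₂E₂ = 286000000 N, ΣAE = 327200000 N.
F₁ = P·A₁E₁/ΣAE = -255000·41240000/327200000 = -32140 N.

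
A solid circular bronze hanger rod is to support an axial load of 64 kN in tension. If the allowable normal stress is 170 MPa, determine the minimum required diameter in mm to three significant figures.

21.9 mm

Required area A ≥ P/σ_allow = 64000/170 = 376.5 mm².
For a solid circular section, d ≥ √(4A/π) = 21.89 mm.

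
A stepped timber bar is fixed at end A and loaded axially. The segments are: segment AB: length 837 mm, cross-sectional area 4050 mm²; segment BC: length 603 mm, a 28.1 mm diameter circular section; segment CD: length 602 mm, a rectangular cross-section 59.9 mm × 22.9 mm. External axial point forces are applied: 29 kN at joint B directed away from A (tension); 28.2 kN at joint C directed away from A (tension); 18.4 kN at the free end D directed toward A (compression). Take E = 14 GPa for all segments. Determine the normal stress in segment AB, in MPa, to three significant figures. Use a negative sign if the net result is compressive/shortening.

9.58 MPa

Internal axial forces (sectioning from the free end, tension +): N_CD = -18.4 kN, N_BC = 9.8 kN, N_AB = 38.8 kN.
σ_AB = N_AB/A_AB = 38800/4050 = 9.58 MPa.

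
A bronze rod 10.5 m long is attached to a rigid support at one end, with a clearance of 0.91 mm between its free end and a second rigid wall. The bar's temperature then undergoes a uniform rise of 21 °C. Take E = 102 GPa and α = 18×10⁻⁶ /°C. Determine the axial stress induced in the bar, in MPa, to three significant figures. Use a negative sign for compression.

Free thermal expansion αLΔT = 18e-6 · 10500 · 21 = 3.969 mm.
The walls engage after the gap closes; constrained expansion = 3.969 − 0.91 = 3.059 mm.
The walls impose strain ε = −(3.059)/10500 = -2.9133e-04; σ = Eε = 102000 · -2.9133e-04 = -29.72 MPa.

-29.7 MPa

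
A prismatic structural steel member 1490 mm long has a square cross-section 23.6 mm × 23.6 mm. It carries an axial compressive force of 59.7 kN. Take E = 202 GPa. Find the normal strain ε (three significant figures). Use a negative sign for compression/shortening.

A = 557 mm².
σ = N/A = -107.2 MPa; ε = σ/E = -107.2/202000 = -5.306e-04.

-5.31e-04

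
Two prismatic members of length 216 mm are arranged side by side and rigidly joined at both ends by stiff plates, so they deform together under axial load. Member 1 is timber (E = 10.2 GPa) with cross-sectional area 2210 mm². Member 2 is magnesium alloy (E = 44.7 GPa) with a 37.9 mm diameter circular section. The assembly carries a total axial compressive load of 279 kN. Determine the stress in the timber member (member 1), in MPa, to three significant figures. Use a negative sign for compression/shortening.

-39.0 MPa

A_2 = 1128 mm².
Equal strain + equilibrium ⇒ each member carries load in proportion to AE: A₁E₁ = 22540000 N, A₂E₂ = 50430000 N, ΣAE = 72970000 N.
σ₁ = P·E₁/ΣAE = -279000·10200/72970000 = -39 MPa.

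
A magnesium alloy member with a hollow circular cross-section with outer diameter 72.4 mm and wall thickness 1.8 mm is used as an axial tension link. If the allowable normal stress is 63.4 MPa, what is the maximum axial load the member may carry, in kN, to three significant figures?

A = 399.2 mm².
P_max = σ_allow · A = 63.4 · 399.2 = 25310 N = 25.31 kN.

25.3 kN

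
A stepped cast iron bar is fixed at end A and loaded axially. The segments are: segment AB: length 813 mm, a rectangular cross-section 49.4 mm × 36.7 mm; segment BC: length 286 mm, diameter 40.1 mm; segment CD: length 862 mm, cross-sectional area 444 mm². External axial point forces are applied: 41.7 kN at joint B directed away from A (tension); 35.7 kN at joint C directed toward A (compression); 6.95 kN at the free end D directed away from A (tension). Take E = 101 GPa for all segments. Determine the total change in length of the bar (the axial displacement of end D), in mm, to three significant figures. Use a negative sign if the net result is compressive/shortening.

Internal axial forces (sectioning from the free end, tension +): N_CD = 6.95 kN, N_BC = -28.75 kN, N_AB = 12.95 kN.
A_AB = 1813 mm².
A_BC = 1263 mm².
δ_AB = 12950·813/(1813·101000) = 0.0575 mm
δ_BC = -28750·286/(1263·101000) = -0.06446 mm
δ_CD = 6950·862/(444·101000) = 0.1336 mm
δ = Σδ_i = 0.1266 mm.

0.127 mm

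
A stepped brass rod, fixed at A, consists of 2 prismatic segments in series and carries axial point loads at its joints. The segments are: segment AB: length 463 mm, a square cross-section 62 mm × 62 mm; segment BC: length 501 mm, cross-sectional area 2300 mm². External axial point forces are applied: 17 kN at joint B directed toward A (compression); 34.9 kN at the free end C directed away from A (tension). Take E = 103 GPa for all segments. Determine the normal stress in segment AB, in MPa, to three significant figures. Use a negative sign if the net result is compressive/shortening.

Internal axial forces (sectioning from the free end, tension +): N_BC = 34.9 kN, N_AB = 17.9 kN.
A_AB = 3844 mm².
σ_AB = N_AB/A_AB = 17900/3844 = 4.657 MPa.

4.66 MPa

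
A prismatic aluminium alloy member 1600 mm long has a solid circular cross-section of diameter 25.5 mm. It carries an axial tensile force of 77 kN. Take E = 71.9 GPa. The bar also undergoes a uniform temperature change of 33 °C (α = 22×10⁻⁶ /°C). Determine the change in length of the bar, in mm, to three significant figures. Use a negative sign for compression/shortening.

4.52 mm

A = 510.7 mm².
δ_mech = NL/(AE) = 77000·1600/(510.7·71900) = 3.355 mm.
δ_thermal = αLΔT = 22e-6·1600·33 = 1.162 mm.
δ = δ_mech + δ_thermal = 4.517 mm.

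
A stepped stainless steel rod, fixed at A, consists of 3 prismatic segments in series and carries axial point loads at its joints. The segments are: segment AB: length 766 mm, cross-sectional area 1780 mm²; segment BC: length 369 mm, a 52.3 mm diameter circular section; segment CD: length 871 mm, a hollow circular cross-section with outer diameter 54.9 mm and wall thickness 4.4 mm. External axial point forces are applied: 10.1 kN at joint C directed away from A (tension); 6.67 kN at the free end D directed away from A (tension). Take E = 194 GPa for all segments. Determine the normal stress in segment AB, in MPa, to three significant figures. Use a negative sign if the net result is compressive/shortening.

Internal axial forces (sectioning from the free end, tension +): N_CD = 6.67 kN, N_BC = 16.77 kN, N_AB = 16.77 kN.
σ_AB = N_AB/A_AB = 16770/1780 = 9.421 MPa.

9.42 MPa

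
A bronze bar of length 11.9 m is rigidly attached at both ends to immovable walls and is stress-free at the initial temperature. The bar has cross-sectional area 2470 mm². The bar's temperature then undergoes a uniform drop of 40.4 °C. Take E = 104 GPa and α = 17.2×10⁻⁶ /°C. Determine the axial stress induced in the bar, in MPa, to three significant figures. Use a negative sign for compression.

Free thermal expansion αLΔT = 17.2e-6 · 11900 · -40.4 = -8.269 mm.
The walls impose strain ε = −(-8.269)/11900 = 6.9488e-04; σ = Eε = 104000 · 6.9488e-04 = 72.27 MPa.

72.3 MPa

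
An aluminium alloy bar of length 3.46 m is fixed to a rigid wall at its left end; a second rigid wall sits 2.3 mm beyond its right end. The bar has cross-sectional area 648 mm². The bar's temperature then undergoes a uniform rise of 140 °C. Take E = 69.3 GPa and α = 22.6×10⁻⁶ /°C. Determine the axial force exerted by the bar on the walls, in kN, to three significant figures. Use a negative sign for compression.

-112 kN

Free thermal expansion αLΔT = 22.6e-6 · 3460 · 140 = 10.95 mm.
The walls engage after the gap closes; constrained expansion = 10.95 − 2.3 = 8.647 mm.
The walls impose strain ε = −(8.647)/3460 = -2.4993e-03; σ = Eε = 69300 · -2.4993e-03 = -173.2 MPa.
Wall reaction R = σ·A = -173.2·648 = -112200 N = -112.2 kN.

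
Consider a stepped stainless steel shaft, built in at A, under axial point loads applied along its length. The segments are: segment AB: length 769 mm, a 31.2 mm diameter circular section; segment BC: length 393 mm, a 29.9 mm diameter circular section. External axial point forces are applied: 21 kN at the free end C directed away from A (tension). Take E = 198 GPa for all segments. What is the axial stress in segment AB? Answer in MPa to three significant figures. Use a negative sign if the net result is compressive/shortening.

27.5 MPa

Internal axial forces (sectioning from the free end, tension +): N_BC = 21 kN, N_AB = 21 kN.
A_AB = 764.5 mm².
σ_AB = N_AB/A_AB = 21000/764.5 = 27.47 MPa.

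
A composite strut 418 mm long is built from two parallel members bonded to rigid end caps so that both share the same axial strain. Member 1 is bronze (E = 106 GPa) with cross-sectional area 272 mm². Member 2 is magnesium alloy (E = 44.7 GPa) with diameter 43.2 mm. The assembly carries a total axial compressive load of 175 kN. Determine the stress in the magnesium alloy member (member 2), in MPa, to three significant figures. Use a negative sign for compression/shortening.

A_2 = 1466 mm².
Equal strain + equilibrium ⇒ each member carries load in proportion to AE: A₁E₁ = 28830000 N, A₂E₂ = 65520000 N, ΣAE = 94350000 N.
σ₂ = P·E₂/ΣAE = -175000·44700/94350000 = -82.91 MPa.

-82.9 MPa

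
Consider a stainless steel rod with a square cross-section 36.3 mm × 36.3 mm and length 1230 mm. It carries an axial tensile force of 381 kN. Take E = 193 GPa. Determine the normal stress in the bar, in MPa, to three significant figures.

289 MPa

A = 1318 mm².
σ = N/A = 381000/1318 = 289.1 MPa.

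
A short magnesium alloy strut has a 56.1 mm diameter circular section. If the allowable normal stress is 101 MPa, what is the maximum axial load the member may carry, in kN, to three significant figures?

250 kN

A = 2472 mm².
P_max = σ_allow · A = 101 · 2472 = 249700 N = 249.7 kN.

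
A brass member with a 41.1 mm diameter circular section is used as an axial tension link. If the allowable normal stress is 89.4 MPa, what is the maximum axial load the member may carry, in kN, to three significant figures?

A = 1327 mm².
P_max = σ_allow · A = 89.4 · 1327 = 118600 N = 118.6 kN.

119 kN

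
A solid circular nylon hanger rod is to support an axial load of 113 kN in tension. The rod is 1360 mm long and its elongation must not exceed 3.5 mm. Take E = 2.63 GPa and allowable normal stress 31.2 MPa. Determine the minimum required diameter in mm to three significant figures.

Required area A ≥ P/σ_allow = 113000/31.2 = 3622 mm².
For a solid circular section, d ≥ √(4A/π) = 67.91 mm.
Elongation limit: A ≥ PL/(Eδ_allow) = 113000·1360/(2630·3.5) = 16700 mm² ⇒ d ≥ 145.8 mm.
The elongation limit governs.

146 mm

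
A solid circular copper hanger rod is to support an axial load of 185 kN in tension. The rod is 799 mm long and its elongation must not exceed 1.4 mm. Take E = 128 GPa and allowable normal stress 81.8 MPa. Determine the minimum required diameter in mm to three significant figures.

Required area A ≥ P/σ_allow = 185000/81.8 = 2262 mm².
For a solid circular section, d ≥ √(4A/π) = 53.66 mm.
Elongation limit: A ≥ PL/(Eδ_allow) = 185000·799/(128000·1.4) = 824.9 mm² ⇒ d ≥ 32.41 mm.
The stress limit governs.

53.7 mm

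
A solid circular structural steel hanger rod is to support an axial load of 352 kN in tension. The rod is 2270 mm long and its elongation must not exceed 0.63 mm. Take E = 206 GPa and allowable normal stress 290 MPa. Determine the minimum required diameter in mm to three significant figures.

88.5 mm

Required area A ≥ P/σ_allow = 352000/290 = 1214 mm².
For a solid circular section, d ≥ √(4A/π) = 39.31 mm.
Elongation limit: A ≥ PL/(Eδ_allow) = 352000·2270/(206000·0.63) = 6157 mm² ⇒ d ≥ 88.54 mm.
The elongation limit governs.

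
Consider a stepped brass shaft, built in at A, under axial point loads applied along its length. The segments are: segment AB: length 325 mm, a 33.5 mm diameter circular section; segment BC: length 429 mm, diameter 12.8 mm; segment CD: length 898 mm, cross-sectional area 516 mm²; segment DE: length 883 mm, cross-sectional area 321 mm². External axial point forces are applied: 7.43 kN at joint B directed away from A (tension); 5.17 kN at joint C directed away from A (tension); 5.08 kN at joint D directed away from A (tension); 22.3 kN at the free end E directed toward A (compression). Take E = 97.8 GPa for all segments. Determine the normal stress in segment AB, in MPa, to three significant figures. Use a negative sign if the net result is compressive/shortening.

-5.24 MPa

Internal axial forces (sectioning from the free end, tension +): N_DE = -22.3 kN, N_CD = -17.22 kN, N_BC = -12.05 kN, N_AB = -4.62 kN.
A_AB = 881.4 mm².
σ_AB = N_AB/A_AB = -4620/881.4 = -5.242 MPa.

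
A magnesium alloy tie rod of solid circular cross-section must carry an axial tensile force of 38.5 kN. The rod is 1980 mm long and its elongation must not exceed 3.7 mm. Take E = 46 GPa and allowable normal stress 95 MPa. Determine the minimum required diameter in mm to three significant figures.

Required area A ≥ P/σ_allow = 38500/95 = 405.3 mm².
For a solid circular section, d ≥ √(4A/π) = 22.72 mm.
Elongation limit: A ≥ PL/(Eδ_allow) = 38500·1980/(46000·3.7) = 447.9 mm² ⇒ d ≥ 23.88 mm.
The elongation limit governs.

23.9 mm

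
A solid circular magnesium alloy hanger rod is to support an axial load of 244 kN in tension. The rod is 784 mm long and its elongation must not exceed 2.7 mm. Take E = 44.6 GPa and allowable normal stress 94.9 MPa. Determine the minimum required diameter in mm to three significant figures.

57.2 mm

Required area A ≥ P/σ_allow = 244000/94.9 = 2571 mm².
For a solid circular section, d ≥ √(4A/π) = 57.22 mm.
Elongation limit: A ≥ PL/(Eδ_allow) = 244000·784/(44600·2.7) = 1589 mm² ⇒ d ≥ 44.97 mm.
The stress limit governs.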